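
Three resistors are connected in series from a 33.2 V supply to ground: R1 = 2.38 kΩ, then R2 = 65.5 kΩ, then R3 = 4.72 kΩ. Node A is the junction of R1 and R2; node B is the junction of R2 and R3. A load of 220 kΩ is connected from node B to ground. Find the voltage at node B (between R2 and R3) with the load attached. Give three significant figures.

V ≈ 2.12 V

At node B, R3 is in parallel with the load: R3‖R_L = 4.621 kΩ.
Below node A the resistance is R2 + (R3‖R_L) = 70.12 kΩ, so V_A = 33.2 × 70.12/72.50 = 32.11 V.
Then V_B = V_A × (R3‖R_L)/(R2 + R3‖R_L) = 32.11 × 4.621/70.12 = 2.12 V.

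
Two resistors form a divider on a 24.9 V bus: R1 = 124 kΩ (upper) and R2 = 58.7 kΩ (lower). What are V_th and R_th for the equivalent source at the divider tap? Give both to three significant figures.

V_th is the open-circuit tap voltage: 24.9 × 58.7/(124 + 58.7) = 8.00 V.
With the supply zeroed, R1 and R2 appear in parallel from the tap: R_th = R1‖R2 = (124 × 58.7)/182.7 = 39.8 kΩ.

V_th = 8.00 V, R_th = 39.8 kΩ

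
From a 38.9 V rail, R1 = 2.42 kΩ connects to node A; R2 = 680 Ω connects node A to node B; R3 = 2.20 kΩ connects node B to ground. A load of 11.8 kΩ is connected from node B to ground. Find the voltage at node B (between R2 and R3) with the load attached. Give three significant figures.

At node B, R3 is in parallel with the load: R3‖R_L = 1854 Ω.
Below node A the resistance is R2 + (R3‖R_L) = 2534 Ω, so V_A = 38.9 × 2534/4954 = 19.90 V.
Then V_B = V_A × (R3‖R_L)/(R2 + R3‖R_L) = 19.90 × 1854/2534 = 14.6 V.

V ≈ 14.6 V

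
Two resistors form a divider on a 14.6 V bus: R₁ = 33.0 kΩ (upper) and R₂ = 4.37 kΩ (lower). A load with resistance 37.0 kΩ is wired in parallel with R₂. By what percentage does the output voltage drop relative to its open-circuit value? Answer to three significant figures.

The divider's output (Thévenin) resistance is R₁‖R₂ = 3.859 kΩ.
Fractional drop under load = R_th/(R_th + R_L) = 3.859 / (3.859 + 37.0) = 0.09445.
So the output falls by 9.44 %.

9.44 %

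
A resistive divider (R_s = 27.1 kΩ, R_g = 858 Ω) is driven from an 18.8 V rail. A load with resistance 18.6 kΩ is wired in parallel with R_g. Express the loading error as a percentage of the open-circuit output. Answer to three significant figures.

The divider's output (Thévenin) resistance is R_s‖R_g = 831.7 Ω.
Fractional drop under load = R_th/(R_th + R_L) = 831.7 / (831.7 + 18600) = 0.04280.
So the output falls by 4.28 %.

4.28 %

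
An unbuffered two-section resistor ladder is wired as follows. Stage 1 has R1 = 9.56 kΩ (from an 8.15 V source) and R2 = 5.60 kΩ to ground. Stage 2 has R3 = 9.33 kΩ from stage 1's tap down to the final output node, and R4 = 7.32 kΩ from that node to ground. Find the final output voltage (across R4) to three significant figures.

V_out ≈ 1.09 V

Stage 2 presents R3+R4 = 16.65 kΩ as a load on stage 1's tap.
Stage 1's lower leg becomes R2‖(R3+R4) = 4.191 kΩ, so V_mid = 8.15 × 4.191/13.75 = 2.484 V.
Stage 2 is itself unloaded: V_out = V_mid × R4/(R3+R4) = 2.484 × 7.32/16.65 = 1.09 V.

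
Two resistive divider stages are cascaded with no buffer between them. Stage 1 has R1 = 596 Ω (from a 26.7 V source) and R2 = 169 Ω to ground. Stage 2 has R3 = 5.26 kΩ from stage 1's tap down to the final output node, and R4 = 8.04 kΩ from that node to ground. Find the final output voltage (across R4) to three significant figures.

V_out ≈ 3.53 V

Stage 2 presents R3+R4 = 13300 Ω as a load on stage 1's tap.
Stage 1's lower leg becomes R2‖(R3+R4) = 166.9 Ω, so V_mid = 26.7 × 166.9/762.9 = 5.841 V.
Stage 2 is itself unloaded: V_out = V_mid × R4/(R3+R4) = 5.841 × 8040/13300 = 3.53 V.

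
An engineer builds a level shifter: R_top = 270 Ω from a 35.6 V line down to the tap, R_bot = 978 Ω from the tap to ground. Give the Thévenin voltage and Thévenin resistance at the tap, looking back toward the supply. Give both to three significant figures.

V_th is the open-circuit tap voltage: 35.6 × 978/(270 + 978) = 27.9 V.
With the supply zeroed, R_top and R_bot appear in parallel from the tap: R_th = R_top‖R_bot = (270 × 978)/1248 = 212 Ω.

V_th = 27.9 V, R_th = 212 Ω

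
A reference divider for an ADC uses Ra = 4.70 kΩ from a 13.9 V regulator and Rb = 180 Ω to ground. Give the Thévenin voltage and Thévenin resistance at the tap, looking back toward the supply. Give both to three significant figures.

V_th is the open-circuit tap voltage: 13.9 × 180/(4700 + 180) = 0.513 V.
With the supply zeroed, Ra and Rb appear in parallel from the tap: R_th = Ra‖Rb = (4700 × 180)/4880 = 173 Ω.

V_th = 0.513 V, R_th = 173 Ω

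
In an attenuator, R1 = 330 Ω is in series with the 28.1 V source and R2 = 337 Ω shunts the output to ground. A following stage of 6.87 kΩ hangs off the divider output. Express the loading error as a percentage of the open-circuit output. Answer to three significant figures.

2.37 %

The divider's output (Thévenin) resistance is R1‖R2 = 166.7 Ω.
Fractional drop under load = R_th/(R_th + R_L) = 166.7 / (166.7 + 6870) = 0.02369.
So the output falls by 2.37 %.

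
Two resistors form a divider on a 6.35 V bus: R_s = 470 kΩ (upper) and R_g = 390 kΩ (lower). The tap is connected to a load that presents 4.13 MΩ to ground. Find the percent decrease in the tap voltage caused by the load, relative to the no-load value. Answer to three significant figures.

The divider's output (Thévenin) resistance is R_s‖R_g = 213.1 kΩ.
Fractional drop under load = R_th/(R_th + R_L) = 213.1 / (213.1 + 4130) = 0.04907.
So the output falls by 4.91 %.

4.91 %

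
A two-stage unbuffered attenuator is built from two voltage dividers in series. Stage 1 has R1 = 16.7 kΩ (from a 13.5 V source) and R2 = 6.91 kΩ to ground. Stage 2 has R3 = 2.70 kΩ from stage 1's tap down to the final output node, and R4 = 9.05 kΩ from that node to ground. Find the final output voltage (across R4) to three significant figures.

V_out ≈ 2.15 V

Stage 2 presents R3+R4 = 11.75 kΩ as a load on stage 1's tap.
Stage 1's lower leg becomes R2‖(R3+R4) = 4.351 kΩ, so V_mid = 13.5 × 4.351/21.05 = 2.790 V.
Stage 2 is itself unloaded: V_out = V_mid × R4/(R3+R4) = 2.790 × 9.05/11.75 = 2.15 V.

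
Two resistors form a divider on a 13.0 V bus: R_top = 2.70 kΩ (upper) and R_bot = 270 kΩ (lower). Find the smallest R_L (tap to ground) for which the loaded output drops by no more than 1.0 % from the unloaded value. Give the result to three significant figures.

Output resistance R_th = R_top‖R_bot = (2.70 × 270)/272.7 = 2.673 kΩ.
The fractional drop is R_th/(R_th + R_L); requiring this ≤ 0.0100 gives R_L ≥ R_th(1/0.0100 − 1) = 2.673 × 99.00 = 265 kΩ.

R_L(min) ≈ 265 kΩ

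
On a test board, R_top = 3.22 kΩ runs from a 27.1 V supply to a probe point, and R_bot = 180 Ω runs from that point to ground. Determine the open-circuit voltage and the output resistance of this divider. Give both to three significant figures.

V_th is the open-circuit tap voltage: 27.1 × 180/(3220 + 180) = 1.43 V.
With the supply zeroed, R_top and R_bot appear in parallel from the tap: R_th = R_top‖R_bot = (3220 × 180)/3400 = 170 Ω.

V_th = 1.43 V, R_th = 170 Ω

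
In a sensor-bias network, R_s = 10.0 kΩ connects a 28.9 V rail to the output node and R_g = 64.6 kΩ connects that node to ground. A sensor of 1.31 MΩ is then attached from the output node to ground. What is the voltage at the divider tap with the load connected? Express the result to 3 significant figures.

The load sits in parallel with R_g: R_g‖R_L = (64.6 × 1310) / (64.6 + 1310) = 61.56 kΩ.
V_out = 28.9 × 61.56 / (10.0 + 61.56) = 28.9 × 61.56/71.56 = 24.9 V.

V_out ≈ 24.9 V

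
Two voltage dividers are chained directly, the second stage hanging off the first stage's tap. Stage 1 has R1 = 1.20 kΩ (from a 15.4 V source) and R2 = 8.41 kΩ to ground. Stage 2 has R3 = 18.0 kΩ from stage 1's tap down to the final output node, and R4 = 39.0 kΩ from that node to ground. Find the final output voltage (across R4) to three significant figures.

Stage 2 presents R3+R4 = 57.00 kΩ as a load on stage 1's tap.
Stage 1's lower leg becomes R2‖(R3+R4) = 7.329 kΩ, so V_mid = 15.4 × 7.329/8.529 = 13.23 V.
Stage 2 is itself unloaded: V_out = V_mid × R4/(R3+R4) = 13.23 × 39.0/57.00 = 9.05 V.

V_out ≈ 9.05 V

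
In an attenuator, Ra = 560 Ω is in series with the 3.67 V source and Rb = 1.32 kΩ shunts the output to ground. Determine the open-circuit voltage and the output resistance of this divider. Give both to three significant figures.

V_th is the open-circuit tap voltage: 3.67 × 1320/(560 + 1320) = 2.58 V.
With the supply zeroed, Ra and Rb appear in parallel from the tap: R_th = Ra‖Rb = (560 × 1320)/1880 = 393 Ω.

V_th = 2.58 V, R_th = 393 Ω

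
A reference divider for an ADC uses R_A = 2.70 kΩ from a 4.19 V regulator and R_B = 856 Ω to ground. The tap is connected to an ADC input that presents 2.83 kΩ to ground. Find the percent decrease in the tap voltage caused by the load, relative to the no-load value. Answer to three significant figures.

18.7 %

The divider's output (Thévenin) resistance is R_A‖R_B = 649.9 Ω.
Fractional drop under load = R_th/(R_th + R_L) = 649.9 / (649.9 + 2830) = 0.1868.
So the output falls by 18.7 %.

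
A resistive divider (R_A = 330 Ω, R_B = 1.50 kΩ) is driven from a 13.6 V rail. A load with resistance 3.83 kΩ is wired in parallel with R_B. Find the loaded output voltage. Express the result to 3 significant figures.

V_out ≈ 10.4 V

The load sits in parallel with R_B: R_B‖R_L = (1500 × 3830) / (1500 + 3830) = 1078 Ω.
V_out = 13.6 × 1078 / (330 + 1078) = 13.6 × 1078/1408 = 10.4 V.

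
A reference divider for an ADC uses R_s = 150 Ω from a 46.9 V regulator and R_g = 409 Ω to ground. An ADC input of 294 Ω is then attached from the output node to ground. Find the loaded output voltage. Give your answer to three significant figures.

V_out ≈ 25.0 V

The load sits in parallel with R_g: R_g‖R_L = (409 × 294) / (409 + 294) = 171.0 Ω.
V_out = 46.9 × 171.0 / (150 + 171.0) = 46.9 × 171.0/321.0 = 25.0 V.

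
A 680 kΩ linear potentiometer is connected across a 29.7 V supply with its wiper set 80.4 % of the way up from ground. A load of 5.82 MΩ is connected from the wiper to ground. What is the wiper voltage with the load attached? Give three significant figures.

The wiper splits the pot into (1−α)R = 133.3 kΩ above and αR = 546.7 kΩ below.
Lower section ‖ load = 499.8 kΩ.
V_wiper = 29.7 × 499.8/(133.3 + 499.8) = 23.4 V.

V ≈ 23.4 V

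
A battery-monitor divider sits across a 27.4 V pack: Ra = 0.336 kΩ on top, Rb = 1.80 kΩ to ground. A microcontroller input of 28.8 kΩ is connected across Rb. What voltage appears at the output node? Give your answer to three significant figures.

V_out ≈ 22.9 V

The load sits in parallel with Rb: Rb‖R_L = (1800 × 28800) / (1800 + 28800) = 1694 Ω.
V_out = 27.4 × 1694 / (336 + 1694) = 27.4 × 1694/2030 = 22.9 V.
(Unloaded it would have been 23.1 V.)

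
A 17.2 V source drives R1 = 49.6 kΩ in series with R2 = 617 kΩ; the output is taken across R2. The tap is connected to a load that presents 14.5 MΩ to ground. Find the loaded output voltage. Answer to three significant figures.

V_out ≈ 15.9 V

The load sits in parallel with R2: R2‖R_L = (617 × 14500) / (617 + 14500) = 591.8 kΩ.
V_out = 17.2 × 591.8 / (49.6 + 591.8) = 17.2 × 591.8/641.4 = 15.9 V.
(Unloaded it would have been 15.9 V.)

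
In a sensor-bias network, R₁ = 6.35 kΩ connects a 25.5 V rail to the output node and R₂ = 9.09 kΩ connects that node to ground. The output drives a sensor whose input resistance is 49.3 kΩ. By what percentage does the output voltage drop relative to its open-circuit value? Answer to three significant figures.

The divider's output (Thévenin) resistance is R₁‖R₂ = 3.738 kΩ.
Fractional drop under load = R_th/(R_th + R_L) = 3.738 / (3.738 + 49.3) = 0.07049.
So the output falls by 7.05 %.

7.05 %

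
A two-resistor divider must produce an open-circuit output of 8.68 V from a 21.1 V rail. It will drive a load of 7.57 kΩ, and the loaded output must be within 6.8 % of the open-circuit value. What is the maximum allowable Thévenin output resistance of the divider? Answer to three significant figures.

Loading drop = R_th/(R_th + R_L) ≤ 0.0680, so R_th ≤ R_L · ε/(1−ε) = 7.57 kΩ × 0.0680/0.9320 = 552 Ω.
(Any R1, R2 with R2/(R1+R2) = 0.411 and R1‖R2 ≤ 552 Ω will meet the spec.)

R_th ≤ 552 Ω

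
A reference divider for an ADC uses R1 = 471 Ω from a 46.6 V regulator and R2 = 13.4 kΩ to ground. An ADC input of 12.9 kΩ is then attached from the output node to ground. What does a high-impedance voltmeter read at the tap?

The load sits in parallel with R2: R2‖R_L = (13400 × 12900) / (13400 + 12900) = 6573 Ω.
V_out = 46.6 × 6573 / (471 + 6573) = 46.6 × 6573/7044 = 43.5 V.
(Unloaded it would have been 45.0 V.)

V_out ≈ 43.5 V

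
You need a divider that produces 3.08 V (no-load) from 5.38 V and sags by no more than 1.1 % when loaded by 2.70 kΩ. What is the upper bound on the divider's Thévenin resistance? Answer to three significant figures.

R_th ≤ 30.0 Ω

Loading drop = R_th/(R_th + R_L) ≤ 0.0110, so R_th ≤ R_L · ε/(1−ε) = 2.70 kΩ × 0.0110/0.9890 = 30.0 Ω.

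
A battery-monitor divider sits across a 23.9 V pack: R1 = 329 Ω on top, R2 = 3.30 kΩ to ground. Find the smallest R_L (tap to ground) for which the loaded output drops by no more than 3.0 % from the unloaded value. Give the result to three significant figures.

R_L(min) ≈ 9.67 kΩ

Output resistance R_th = R1‖R2 = (329 × 3300)/3629 = 299.2 Ω.
The fractional drop is R_th/(R_th + R_L); requiring this ≤ 0.0300 gives R_L ≥ R_th(1/0.0300 − 1) = 299.2 × 32.33 = 9.67 kΩ.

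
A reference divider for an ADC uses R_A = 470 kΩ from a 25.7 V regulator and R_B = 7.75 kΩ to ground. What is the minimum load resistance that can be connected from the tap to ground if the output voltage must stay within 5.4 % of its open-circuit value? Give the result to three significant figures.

R_L(min) ≈ 134 kΩ

Output resistance R_th = R_A‖R_B = (470 × 7.75)/477.8 = 7.624 kΩ.
The fractional drop is R_th/(R_th + R_L); requiring this ≤ 0.0540 gives R_L ≥ R_th(1/0.0540 − 1) = 7.624 × 17.52 = 134 kΩ.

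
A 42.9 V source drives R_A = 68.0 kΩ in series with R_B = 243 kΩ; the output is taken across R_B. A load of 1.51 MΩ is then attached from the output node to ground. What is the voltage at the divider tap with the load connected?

The load sits in parallel with R_B: R_B‖R_L = (243 × 1510) / (243 + 1510) = 209.3 kΩ.
V_out = 42.9 × 209.3 / (68.0 + 209.3) = 42.9 × 209.3/277.3 = 32.4 V.
(Unloaded it would have been 33.5 V.)

V_out ≈ 32.4 V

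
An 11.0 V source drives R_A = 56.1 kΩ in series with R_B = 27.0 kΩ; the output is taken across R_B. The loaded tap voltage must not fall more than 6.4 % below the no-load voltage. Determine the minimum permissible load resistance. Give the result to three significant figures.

R_L(min) ≈ 267 kΩ

Output resistance R_th = R_A‖R_B = (56.1 × 27.0)/83.10 = 18.23 kΩ.
The fractional drop is R_th/(R_th + R_L); requiring this ≤ 0.0640 gives R_L ≥ R_th(1/0.0640 − 1) = 18.23 × 14.62 = 267 kΩ.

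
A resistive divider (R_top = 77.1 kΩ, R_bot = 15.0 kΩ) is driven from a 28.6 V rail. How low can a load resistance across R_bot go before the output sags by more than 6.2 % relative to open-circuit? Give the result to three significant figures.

Output resistance R_th = R_top‖R_bot = (77.1 × 15.0)/92.10 = 12.56 kΩ.
The fractional drop is R_th/(R_th + R_L); requiring this ≤ 0.0620 gives R_L ≥ R_th(1/0.0620 − 1) = 12.56 × 15.13 = 190 kΩ.

R_L(min) ≈ 190 kΩ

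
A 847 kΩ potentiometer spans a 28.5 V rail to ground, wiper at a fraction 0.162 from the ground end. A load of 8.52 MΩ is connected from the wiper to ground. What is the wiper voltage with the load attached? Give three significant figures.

V ≈ 4.56 V

The wiper splits the pot into (1−α)R = 709.8 kΩ above and αR = 137.2 kΩ below.
Lower section ‖ load = 135.0 kΩ.
V_wiper = 28.5 × 135.0/(709.8 + 135.0) = 4.56 V.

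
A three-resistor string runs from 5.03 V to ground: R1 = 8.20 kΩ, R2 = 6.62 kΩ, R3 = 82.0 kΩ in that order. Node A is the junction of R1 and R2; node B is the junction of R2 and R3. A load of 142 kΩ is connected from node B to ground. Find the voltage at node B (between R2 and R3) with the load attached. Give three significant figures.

At node B, R3 is in parallel with the load: R3‖R_L = 51.98 kΩ.
Below node A the resistance is R2 + (R3‖R_L) = 58.60 kΩ, so V_A = 5.03 × 58.60/66.80 = 4.413 V.
Then V_B = V_A × (R3‖R_L)/(R2 + R3‖R_L) = 4.413 × 51.98/58.60 = 3.91 V.

V ≈ 3.91 V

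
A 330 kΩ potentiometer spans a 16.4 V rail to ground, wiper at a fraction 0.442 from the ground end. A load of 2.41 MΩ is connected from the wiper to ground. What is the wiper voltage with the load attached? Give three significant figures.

The wiper splits the pot into (1−α)R = 184.1 kΩ above and αR = 145.9 kΩ below.
Lower section ‖ load = 137.5 kΩ.
V_wiper = 16.4 × 137.5/(184.1 + 137.5) = 7.01 V.

V ≈ 7.01 V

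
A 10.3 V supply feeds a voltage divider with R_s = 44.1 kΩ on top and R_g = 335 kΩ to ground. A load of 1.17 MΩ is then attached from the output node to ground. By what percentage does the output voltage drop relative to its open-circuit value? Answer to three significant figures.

The divider's output (Thévenin) resistance is R_s‖R_g = 38.97 kΩ.
Fractional drop under load = R_th/(R_th + R_L) = 38.97 / (38.97 + 1170) = 0.03223.
So the output falls by 3.22 %.

3.22 %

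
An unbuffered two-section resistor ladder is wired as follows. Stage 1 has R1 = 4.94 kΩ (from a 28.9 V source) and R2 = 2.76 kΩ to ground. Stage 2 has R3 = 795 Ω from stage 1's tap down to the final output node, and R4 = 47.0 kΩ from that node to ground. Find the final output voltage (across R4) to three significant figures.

Stage 2 presents R3+R4 = 47800 Ω as a load on stage 1's tap.
Stage 1's lower leg becomes R2‖(R3+R4) = 2609 Ω, so V_mid = 28.9 × 2609/7549 = 9.989 V.
Stage 2 is itself unloaded: V_out = V_mid × R4/(R3+R4) = 9.989 × 47000/47800 = 9.82 V.

V_out ≈ 9.82 V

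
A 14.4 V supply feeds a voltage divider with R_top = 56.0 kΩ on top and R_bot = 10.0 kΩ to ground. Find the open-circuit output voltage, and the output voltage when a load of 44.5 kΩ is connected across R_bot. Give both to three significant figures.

Open-circuit: V = 14.4 × 10.0/(56.0 + 10.0) = 2.18 V.
With the load, R_bot becomes R_bot‖R_L = 8.165 kΩ, so V = 14.4 × 8.165/64.17 = 1.83 V.

Unloaded: 2.18 V; loaded: 1.83 V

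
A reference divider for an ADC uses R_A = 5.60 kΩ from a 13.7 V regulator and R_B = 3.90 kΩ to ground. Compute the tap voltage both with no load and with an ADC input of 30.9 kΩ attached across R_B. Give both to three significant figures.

Open-circuit: V = 13.7 × 3.90/(5.60 + 3.90) = 5.62 V.
With the load, R_B becomes R_B‖R_L = 3.463 kΩ, so V = 13.7 × 3.463/9.063 = 5.23 V.

Unloaded: 5.62 V; loaded: 5.23 V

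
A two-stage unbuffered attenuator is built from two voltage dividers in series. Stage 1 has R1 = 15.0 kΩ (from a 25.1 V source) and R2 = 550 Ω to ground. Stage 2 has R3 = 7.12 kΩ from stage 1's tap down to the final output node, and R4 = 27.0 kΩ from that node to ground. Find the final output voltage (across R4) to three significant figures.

Stage 2 presents R3+R4 = 34120 Ω as a load on stage 1's tap.
Stage 1's lower leg becomes R2‖(R3+R4) = 541.3 Ω, so V_mid = 25.1 × 541.3/15540 = 0.8742 V.
Stage 2 is itself unloaded: V_out = V_mid × R4/(R3+R4) = 0.8742 × 27000/34120 = 0.692 V.

V_out ≈ 0.692 V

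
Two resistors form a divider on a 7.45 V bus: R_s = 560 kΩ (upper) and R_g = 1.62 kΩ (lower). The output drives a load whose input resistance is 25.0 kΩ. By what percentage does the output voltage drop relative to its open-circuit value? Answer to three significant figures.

6.07 %

The divider's output (Thévenin) resistance is R_s‖R_g = 1.615 kΩ.
Fractional drop under load = R_th/(R_th + R_L) = 1.615 / (1.615 + 25.0) = 0.06069.
So the output falls by 6.07 %.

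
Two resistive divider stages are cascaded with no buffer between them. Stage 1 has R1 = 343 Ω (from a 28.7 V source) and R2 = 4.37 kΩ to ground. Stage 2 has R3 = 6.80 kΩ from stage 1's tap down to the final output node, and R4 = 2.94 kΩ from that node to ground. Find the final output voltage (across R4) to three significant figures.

V_out ≈ 7.78 V

Stage 2 presents R3+R4 = 9740 Ω as a load on stage 1's tap.
Stage 1's lower leg becomes R2‖(R3+R4) = 3017 Ω, so V_mid = 28.7 × 3017/3360 = 25.77 V.
Stage 2 is itself unloaded: V_out = V_mid × R4/(R3+R4) = 25.77 × 2940/9740 = 7.78 V.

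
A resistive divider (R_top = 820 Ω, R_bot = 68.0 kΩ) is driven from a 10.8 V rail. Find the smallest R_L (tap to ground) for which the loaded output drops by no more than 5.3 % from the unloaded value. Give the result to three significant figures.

Output resistance R_th = R_top‖R_bot = (820 × 68000)/68820 = 810.2 Ω.
The fractional drop is R_th/(R_th + R_L); requiring this ≤ 0.0530 gives R_L ≥ R_th(1/0.0530 − 1) = 810.2 × 17.87 = 14.5 kΩ.

R_L(min) ≈ 14.5 kΩ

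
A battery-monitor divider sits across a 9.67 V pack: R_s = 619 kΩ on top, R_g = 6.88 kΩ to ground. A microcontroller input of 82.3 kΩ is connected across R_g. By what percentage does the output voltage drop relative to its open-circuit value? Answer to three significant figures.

The divider's output (Thévenin) resistance is R_s‖R_g = 6.804 kΩ.
Fractional drop under load = R_th/(R_th + R_L) = 6.804 / (6.804 + 82.3) = 0.07636.
So the output falls by 7.64 %.

7.64 %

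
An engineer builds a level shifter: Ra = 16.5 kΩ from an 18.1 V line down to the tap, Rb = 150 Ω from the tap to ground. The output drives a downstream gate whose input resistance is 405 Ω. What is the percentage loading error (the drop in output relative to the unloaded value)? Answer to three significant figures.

Unloaded V = 18.1 × 150/16650 = 0.1631 V.
Loaded: Rb‖R_L = 109.5 Ω, giving V = 18.1 × 109.5/16610 = 0.1193 V.
Drop = (0.1631 − 0.1193) / 0.1631 = 26.8 %.

26.8 %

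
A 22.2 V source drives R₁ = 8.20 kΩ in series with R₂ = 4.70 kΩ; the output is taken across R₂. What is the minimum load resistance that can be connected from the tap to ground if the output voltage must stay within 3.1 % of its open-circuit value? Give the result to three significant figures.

R_L(min) ≈ 93.4 kΩ

Output resistance R_th = R₁‖R₂ = (8.20 × 4.70)/12.90 = 2.988 kΩ.
The fractional drop is R_th/(R_th + R_L); requiring this ≤ 0.0310 gives R_L ≥ R_th(1/0.0310 − 1) = 2.988 × 31.26 = 93.4 kΩ.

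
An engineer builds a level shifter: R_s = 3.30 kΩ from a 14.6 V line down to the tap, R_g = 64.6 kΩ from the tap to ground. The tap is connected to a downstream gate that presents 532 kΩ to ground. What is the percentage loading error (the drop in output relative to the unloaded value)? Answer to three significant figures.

0.587 %

The divider's output (Thévenin) resistance is R_s‖R_g = 3.140 kΩ.
Fractional drop under load = R_th/(R_th + R_L) = 3.140 / (3.140 + 532) = 0.005867.
So the output falls by 0.587 %.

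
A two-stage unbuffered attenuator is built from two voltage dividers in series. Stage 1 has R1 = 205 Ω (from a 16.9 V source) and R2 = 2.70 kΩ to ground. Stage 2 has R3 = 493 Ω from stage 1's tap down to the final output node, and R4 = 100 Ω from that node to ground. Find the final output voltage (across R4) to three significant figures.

Stage 2 presents R3+R4 = 593.0 Ω as a load on stage 1's tap.
Stage 1's lower leg becomes R2‖(R3+R4) = 486.2 Ω, so V_mid = 16.9 × 486.2/691.2 = 11.89 V.
Stage 2 is itself unloaded: V_out = V_mid × R4/(R3+R4) = 11.89 × 100/593.0 = 2.00 V.

V_out ≈ 2.00 V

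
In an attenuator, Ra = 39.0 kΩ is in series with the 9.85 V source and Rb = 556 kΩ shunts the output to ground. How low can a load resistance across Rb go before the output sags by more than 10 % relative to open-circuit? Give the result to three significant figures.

Output resistance R_th = Ra‖Rb = (39.0 × 556)/595.0 = 36.44 kΩ.
The fractional drop is R_th/(R_th + R_L); requiring this ≤ 0.100 gives R_L ≥ R_th(1/0.100 − 1) = 36.44 × 9.000 = 328 kΩ.

R_L(min) ≈ 328 kΩ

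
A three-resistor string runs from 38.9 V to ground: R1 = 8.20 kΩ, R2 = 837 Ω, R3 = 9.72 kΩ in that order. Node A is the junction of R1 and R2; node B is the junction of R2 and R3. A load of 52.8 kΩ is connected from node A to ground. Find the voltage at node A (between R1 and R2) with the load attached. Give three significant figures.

V ≈ 20.1 V

Below node A the series string R2+R3 = 10560 Ω sits in parallel with the 52800 Ω load: 8798 Ω.
V_A = 38.9 × 8798/(8200 + 8798) = 20.1 V.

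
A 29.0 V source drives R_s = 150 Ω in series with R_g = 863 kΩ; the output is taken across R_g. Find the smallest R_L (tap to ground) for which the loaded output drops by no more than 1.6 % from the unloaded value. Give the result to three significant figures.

R_L(min) ≈ 9.22 kΩ

Output resistance R_th = R_s‖R_g = (150 × 863000)/863200 = 150.0 Ω.
The fractional drop is R_th/(R_th + R_L); requiring this ≤ 0.0160 gives R_L ≥ R_th(1/0.0160 − 1) = 150.0 × 61.50 = 9.22 kΩ.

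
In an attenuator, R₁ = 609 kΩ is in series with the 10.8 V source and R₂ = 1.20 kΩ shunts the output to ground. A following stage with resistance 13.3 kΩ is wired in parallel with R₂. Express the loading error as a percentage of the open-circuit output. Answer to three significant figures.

Unloaded V = 10.8 × 1.20/610.2 = 0.021239 V.
Loaded: R₂‖R_L = 1.101 kΩ, giving V = 10.8 × 1.101/610.1 = 0.019484 V.
Drop = (0.021239 − 0.019484) / 0.021239 = 8.26 %.

8.26 %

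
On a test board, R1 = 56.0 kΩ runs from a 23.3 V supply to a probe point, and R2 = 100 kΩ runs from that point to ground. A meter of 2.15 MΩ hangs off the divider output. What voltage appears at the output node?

The load sits in parallel with R2: R2‖R_L = (100 × 2150) / (100 + 2150) = 95.56 kΩ.
V_out = 23.3 × 95.56 / (56.0 + 95.56) = 23.3 × 95.56/151.6 = 14.7 V.
(Unloaded it would have been 14.9 V.)

V_out ≈ 14.7 V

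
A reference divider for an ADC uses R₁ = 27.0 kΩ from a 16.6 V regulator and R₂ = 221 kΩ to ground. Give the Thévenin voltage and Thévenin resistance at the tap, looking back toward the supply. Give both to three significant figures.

V_th is the open-circuit tap voltage: 16.6 × 221/(27.0 + 221) = 14.8 V.
With the supply zeroed, R₁ and R₂ appear in parallel from the tap: R_th = R₁‖R₂ = (27.0 × 221)/248.0 = 24.1 kΩ.

V_th = 14.8 V, R_th = 24.1 kΩ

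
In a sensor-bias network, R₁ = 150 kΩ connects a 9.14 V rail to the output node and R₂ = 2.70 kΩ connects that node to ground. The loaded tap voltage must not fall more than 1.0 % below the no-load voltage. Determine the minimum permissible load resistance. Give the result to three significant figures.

Output resistance R_th = R₁‖R₂ = (150 × 2.70)/152.7 = 2.652 kΩ.
The fractional drop is R_th/(R_th + R_L); requiring this ≤ 0.0100 gives R_L ≥ R_th(1/0.0100 − 1) = 2.652 × 99.00 = 263 kΩ.

R_L(min) ≈ 263 kΩ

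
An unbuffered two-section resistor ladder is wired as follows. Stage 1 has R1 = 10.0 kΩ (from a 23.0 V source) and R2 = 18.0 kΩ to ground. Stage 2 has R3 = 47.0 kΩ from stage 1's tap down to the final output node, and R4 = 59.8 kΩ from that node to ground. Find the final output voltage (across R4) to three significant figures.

V_out ≈ 7.81 V

Stage 2 presents R3+R4 = 106.8 kΩ as a load on stage 1's tap.
Stage 1's lower leg becomes R2‖(R3+R4) = 15.40 kΩ, so V_mid = 23.0 × 15.40/25.40 = 13.95 V.
Stage 2 is itself unloaded: V_out = V_mid × R4/(R3+R4) = 13.95 × 59.8/106.8 = 7.81 V.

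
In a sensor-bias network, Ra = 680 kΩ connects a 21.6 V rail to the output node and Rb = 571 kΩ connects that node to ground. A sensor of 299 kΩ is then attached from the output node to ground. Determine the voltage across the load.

The load sits in parallel with Rb: Rb‖R_L = (571 × 299) / (571 + 299) = 196.2 kΩ.
V_out = 21.6 × 196.2 / (680 + 196.2) = 21.6 × 196.2/876.2 = 4.84 V.
(Unloaded it would have been 9.86 V.)

V_out ≈ 4.84 V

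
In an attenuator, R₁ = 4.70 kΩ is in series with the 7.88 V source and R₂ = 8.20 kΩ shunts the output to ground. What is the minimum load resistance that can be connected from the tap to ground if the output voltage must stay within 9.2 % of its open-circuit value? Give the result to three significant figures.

R_L(min) ≈ 29.5 kΩ

Output resistance R_th = R₁‖R₂ = (4.70 × 8.20)/12.90 = 2.988 kΩ.
The fractional drop is R_th/(R_th + R_L); requiring this ≤ 0.0920 gives R_L ≥ R_th(1/0.0920 − 1) = 2.988 × 9.870 = 29.5 kΩ.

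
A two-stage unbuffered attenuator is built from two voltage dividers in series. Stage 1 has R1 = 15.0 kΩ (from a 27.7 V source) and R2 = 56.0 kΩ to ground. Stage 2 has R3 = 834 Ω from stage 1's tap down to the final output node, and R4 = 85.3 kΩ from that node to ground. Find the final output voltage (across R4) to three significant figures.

V_out ≈ 19.0 V

Stage 2 presents R3+R4 = 86130 Ω as a load on stage 1's tap.
Stage 1's lower leg becomes R2‖(R3+R4) = 33940 Ω, so V_mid = 27.7 × 33940/48940 = 19.21 V.
Stage 2 is itself unloaded: V_out = V_mid × R4/(R3+R4) = 19.21 × 85300/86130 = 19.0 V.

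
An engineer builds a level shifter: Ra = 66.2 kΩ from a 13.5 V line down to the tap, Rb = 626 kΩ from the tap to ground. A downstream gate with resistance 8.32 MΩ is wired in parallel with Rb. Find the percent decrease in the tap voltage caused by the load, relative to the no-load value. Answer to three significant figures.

0.714 %

The divider's output (Thévenin) resistance is Ra‖Rb = 59.87 kΩ.
Fractional drop under load = R_th/(R_th + R_L) = 59.87 / (59.87 + 8320) = 0.007144.
So the output falls by 0.714 %.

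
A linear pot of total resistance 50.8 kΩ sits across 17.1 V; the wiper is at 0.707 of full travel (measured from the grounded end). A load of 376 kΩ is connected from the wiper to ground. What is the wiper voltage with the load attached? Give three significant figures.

The wiper splits the pot into (1−α)R = 14.88 kΩ above and αR = 35.92 kΩ below.
Lower section ‖ load = 32.78 kΩ.
V_wiper = 17.1 × 32.78/(14.88 + 32.78) = 11.8 V.

V ≈ 11.8 V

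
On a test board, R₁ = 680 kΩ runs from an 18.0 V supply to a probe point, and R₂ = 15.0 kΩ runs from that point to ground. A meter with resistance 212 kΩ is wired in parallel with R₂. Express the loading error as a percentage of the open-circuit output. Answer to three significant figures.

The divider's output (Thévenin) resistance is R₁‖R₂ = 14.68 kΩ.
Fractional drop under load = R_th/(R_th + R_L) = 14.68 / (14.68 + 212) = 0.06475.
So the output falls by 6.47 %.

6.47 %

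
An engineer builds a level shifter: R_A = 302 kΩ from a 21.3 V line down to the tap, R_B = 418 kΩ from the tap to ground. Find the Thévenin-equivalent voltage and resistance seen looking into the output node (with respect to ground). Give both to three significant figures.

V_th is the open-circuit tap voltage: 21.3 × 418/(302 + 418) = 12.4 V.
With the supply zeroed, R_A and R_B appear in parallel from the tap: R_th = R_A‖R_B = (302 × 418)/720.0 = 175 kΩ.

V_th = 12.4 V, R_th = 175 kΩ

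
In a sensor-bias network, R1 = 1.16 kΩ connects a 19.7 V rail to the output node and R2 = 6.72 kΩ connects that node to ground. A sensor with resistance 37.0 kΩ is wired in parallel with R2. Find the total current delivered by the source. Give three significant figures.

I ≈ 2.88 mA

R2‖R_L = 5.687 kΩ, so the source sees R1 + R2‖R_L = 6.847 kΩ.
I = 19.7 V / 6.847 kΩ = 2.88 mA.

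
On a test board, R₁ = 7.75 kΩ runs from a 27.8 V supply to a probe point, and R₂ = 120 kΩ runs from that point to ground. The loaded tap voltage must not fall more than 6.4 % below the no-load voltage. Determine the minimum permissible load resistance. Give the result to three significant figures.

Output resistance R_th = R₁‖R₂ = (7.75 × 120)/127.8 = 7.280 kΩ.
The fractional drop is R_th/(R_th + R_L); requiring this ≤ 0.0640 gives R_L ≥ R_th(1/0.0640 − 1) = 7.280 × 14.62 = 106 kΩ.

R_L(min) ≈ 106 kΩ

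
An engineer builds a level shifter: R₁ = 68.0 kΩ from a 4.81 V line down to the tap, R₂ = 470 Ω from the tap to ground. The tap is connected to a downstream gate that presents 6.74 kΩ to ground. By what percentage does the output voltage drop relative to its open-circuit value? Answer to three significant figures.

6.48 %

The divider's output (Thévenin) resistance is R₁‖R₂ = 466.8 Ω.
Fractional drop under load = R_th/(R_th + R_L) = 466.8 / (466.8 + 6740) = 0.06477.
So the output falls by 6.48 %.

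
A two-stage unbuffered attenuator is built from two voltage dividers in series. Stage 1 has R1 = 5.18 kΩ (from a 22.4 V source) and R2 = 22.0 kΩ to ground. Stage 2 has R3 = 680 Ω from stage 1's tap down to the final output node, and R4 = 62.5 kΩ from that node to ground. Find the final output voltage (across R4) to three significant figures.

V_out ≈ 16.8 V

Stage 2 presents R3+R4 = 63180 Ω as a load on stage 1's tap.
Stage 1's lower leg becomes R2‖(R3+R4) = 16320 Ω, so V_mid = 22.4 × 16320/21500 = 17.00 V.
Stage 2 is itself unloaded: V_out = V_mid × R4/(R3+R4) = 17.00 × 62500/63180 = 16.8 V.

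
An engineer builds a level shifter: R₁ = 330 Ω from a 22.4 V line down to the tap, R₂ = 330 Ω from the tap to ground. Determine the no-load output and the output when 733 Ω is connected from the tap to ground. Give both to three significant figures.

Unloaded: 11.2 V; loaded: 9.14 V

Open-circuit: V = 22.4 × 330/(330 + 330) = 11.2 V.
With the load, R₂ becomes R₂‖R_L = 227.6 Ω, so V = 22.4 × 227.6/557.6 = 9.14 V.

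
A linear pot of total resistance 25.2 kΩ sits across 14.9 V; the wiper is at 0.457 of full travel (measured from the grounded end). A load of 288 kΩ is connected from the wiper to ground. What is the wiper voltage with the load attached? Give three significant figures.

The wiper splits the pot into (1−α)R = 13.68 kΩ above and αR = 11.52 kΩ below.
Lower section ‖ load = 11.07 kΩ.
V_wiper = 14.9 × 11.07/(13.68 + 11.07) = 6.66 V.

V ≈ 6.66 V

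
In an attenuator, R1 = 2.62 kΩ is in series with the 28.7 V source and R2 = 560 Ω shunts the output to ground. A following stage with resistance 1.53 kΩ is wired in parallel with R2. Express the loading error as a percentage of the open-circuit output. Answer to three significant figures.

Unloaded V = 28.7 × 560/3180 = 5.054 V.
Loaded: R2‖R_L = 410.0 Ω, giving V = 28.7 × 410.0/3030 = 3.883 V.
Drop = (5.054 − 3.883) / 5.054 = 23.2 %.

23.2 %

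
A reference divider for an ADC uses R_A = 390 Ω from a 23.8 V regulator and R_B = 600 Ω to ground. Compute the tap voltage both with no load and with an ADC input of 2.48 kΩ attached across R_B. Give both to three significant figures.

Open-circuit: V = 23.8 × 600/(390 + 600) = 14.4 V.
With the load, R_B becomes R_B‖R_L = 483.1 Ω, so V = 23.8 × 483.1/873.1 = 13.2 V.

Unloaded: 14.4 V; loaded: 13.2 V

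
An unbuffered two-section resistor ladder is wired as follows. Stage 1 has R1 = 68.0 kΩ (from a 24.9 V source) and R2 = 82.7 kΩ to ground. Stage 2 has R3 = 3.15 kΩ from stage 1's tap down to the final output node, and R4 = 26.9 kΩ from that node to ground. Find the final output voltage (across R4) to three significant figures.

Stage 2 presents R3+R4 = 30.05 kΩ as a load on stage 1's tap.
Stage 1's lower leg becomes R2‖(R3+R4) = 22.04 kΩ, so V_mid = 24.9 × 22.04/90.04 = 6.095 V.
Stage 2 is itself unloaded: V_out = V_mid × R4/(R3+R4) = 6.095 × 26.9/30.05 = 5.46 V.

V_out ≈ 5.46 V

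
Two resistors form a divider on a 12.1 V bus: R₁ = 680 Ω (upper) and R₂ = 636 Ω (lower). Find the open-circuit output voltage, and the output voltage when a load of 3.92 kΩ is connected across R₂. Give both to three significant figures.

Unloaded: 5.85 V; loaded: 5.40 V

Open-circuit: V = 12.1 × 636/(680 + 636) = 5.85 V.
With the load, R₂ becomes R₂‖R_L = 547.2 Ω, so V = 12.1 × 547.2/1227 = 5.40 V.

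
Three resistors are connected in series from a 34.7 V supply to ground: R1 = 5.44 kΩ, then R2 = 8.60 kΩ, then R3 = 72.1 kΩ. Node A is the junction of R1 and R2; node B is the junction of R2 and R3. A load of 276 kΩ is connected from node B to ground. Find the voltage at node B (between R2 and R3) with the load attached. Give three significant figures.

V ≈ 27.9 V

At node B, R3 is in parallel with the load: R3‖R_L = 57.17 kΩ.
Below node A the resistance is R2 + (R3‖R_L) = 65.77 kΩ, so V_A = 34.7 × 65.77/71.21 = 32.05 V.
Then V_B = V_A × (R3‖R_L)/(R2 + R3‖R_L) = 32.05 × 57.17/65.77 = 27.9 V.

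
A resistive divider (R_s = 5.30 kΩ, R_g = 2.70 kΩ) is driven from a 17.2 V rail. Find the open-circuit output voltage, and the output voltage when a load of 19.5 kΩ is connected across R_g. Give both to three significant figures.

Unloaded: 5.80 V; loaded: 5.32 V

Open-circuit: V = 17.2 × 2.70/(5.30 + 2.70) = 5.80 V.
With the load, R_g becomes R_g‖R_L = 2.372 kΩ, so V = 17.2 × 2.372/7.672 = 5.32 V.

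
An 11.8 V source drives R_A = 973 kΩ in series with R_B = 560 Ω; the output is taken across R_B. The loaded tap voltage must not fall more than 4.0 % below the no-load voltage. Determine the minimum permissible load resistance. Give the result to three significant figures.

R_L(min) ≈ 13.4 kΩ

Output resistance R_th = R_A‖R_B = (973000 × 560)/973600 = 559.7 Ω.
The fractional drop is R_th/(R_th + R_L); requiring this ≤ 0.0400 gives R_L ≥ R_th(1/0.0400 − 1) = 559.7 × 24.00 = 13.4 kΩ.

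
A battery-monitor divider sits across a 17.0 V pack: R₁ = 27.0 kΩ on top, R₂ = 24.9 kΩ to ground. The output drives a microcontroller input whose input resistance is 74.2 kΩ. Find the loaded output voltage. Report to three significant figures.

V_out ≈ 6.94 V

The load sits in parallel with R₂: R₂‖R_L = (24.9 × 74.2) / (24.9 + 74.2) = 18.64 kΩ.
V_out = 17.0 × 18.64 / (27.0 + 18.64) = 17.0 × 18.64/45.64 = 6.94 V.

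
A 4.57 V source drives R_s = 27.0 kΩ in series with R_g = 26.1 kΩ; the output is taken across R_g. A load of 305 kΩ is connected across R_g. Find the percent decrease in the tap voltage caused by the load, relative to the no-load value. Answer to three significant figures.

The divider's output (Thévenin) resistance is R_s‖R_g = 13.27 kΩ.
Fractional drop under load = R_th/(R_th + R_L) = 13.27 / (13.27 + 305) = 0.04170.
So the output falls by 4.17 %.

4.17 %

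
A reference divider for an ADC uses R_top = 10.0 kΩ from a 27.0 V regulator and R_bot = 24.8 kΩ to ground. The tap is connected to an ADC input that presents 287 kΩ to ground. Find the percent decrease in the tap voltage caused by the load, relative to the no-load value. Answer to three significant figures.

2.42 %

The divider's output (Thévenin) resistance is R_top‖R_bot = 7.126 kΩ.
Fractional drop under load = R_th/(R_th + R_L) = 7.126 / (7.126 + 287) = 0.02423.
So the output falls by 2.42 %.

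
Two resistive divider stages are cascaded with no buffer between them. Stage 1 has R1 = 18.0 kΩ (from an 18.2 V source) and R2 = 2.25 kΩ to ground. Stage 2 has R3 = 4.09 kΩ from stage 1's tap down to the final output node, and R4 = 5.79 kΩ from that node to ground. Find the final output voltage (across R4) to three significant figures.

Stage 2 presents R3+R4 = 9.880 kΩ as a load on stage 1's tap.
Stage 1's lower leg becomes R2‖(R3+R4) = 1.833 kΩ, so V_mid = 18.2 × 1.833/19.83 = 1.682 V.
Stage 2 is itself unloaded: V_out = V_mid × R4/(R3+R4) = 1.682 × 5.79/9.880 = 0.986 V.

V_out ≈ 0.986 V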